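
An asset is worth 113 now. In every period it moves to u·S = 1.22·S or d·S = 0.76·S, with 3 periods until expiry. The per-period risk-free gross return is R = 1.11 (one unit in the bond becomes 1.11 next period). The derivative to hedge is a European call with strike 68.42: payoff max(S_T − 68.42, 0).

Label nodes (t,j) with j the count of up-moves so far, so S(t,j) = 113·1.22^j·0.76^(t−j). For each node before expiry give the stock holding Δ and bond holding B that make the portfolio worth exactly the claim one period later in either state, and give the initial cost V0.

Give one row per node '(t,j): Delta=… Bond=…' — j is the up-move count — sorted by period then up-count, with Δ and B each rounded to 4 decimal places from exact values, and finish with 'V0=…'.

No-arbitrage ⇒ martingale measure with p* = (R−d)/(u−d) = 0.7609.
Terminal payoffs: V(3,0)=0.0000, V(3,1)=11.2079, V(3,2)=59.4038, V(3,3)=136.7708
(2,0): S=65.2688. Δ = (V_up−V_dn)/(S_up−S_dn) = (11.2079−0.0000)/(79.6279−49.6043) = 0.3733. V = [p*·11.2079 + (1−p*)·0.0000]/1.11 = 7.6827. B = V − Δ·S = -16.6824.
(2,1): S=104.7736. Δ = (V_up−V_dn)/(S_up−S_dn) = (59.4038−11.2079)/(127.8238−79.6279) = 1.0000. V = [p*·59.4038 + (1−p*)·11.2079]/1.11 = 43.1340. B = V − Δ·S = -61.6396.
(2,2): S=168.1892. Δ = (V_up−V_dn)/(S_up−S_dn) = (136.7708−59.4038)/(205.1908−127.8238) = 1.0000. V = [p*·136.7708 + (1−p*)·59.4038]/1.11 = 106.5496. B = V − Δ·S = -61.6396.
(1,0): S=85.8800. Δ = (V_up−V_dn)/(S_up−S_dn) = (43.1340−7.6827)/(104.7736−65.2688) = 0.8974. V = [p*·43.1340 + (1−p*)·7.6827]/1.11 = 31.2221. B = V − Δ·S = -45.8459.
(1,1): S=137.8600. Δ = (V_up−V_dn)/(S_up−S_dn) = (106.5496−43.1340)/(168.1892−104.7736) = 1.0000. V = [p*·106.5496 + (1−p*)·43.1340]/1.11 = 82.3288. B = V − Δ·S = -55.5312.
(0,0): S=113.0000. Δ = (V_up−V_dn)/(S_up−S_dn) = (82.3288−31.2221)/(137.8600−85.8800) = 0.9832. V = [p*·82.3288 + (1−p*)·31.2221]/1.11 = 63.1600. B = V − Δ·S = -47.9416.
Each (Δ,B) replicates both successor values, so the strategy is self-financing and V0 is arbitrage-free.

(0,0): Delta=0.9832 Bond=-47.9416
(1,0): Delta=0.8974 Bond=-45.8459
(1,1): Delta=1.0000 Bond=-55.5312
(2,0): Delta=0.3733 Bond=-16.6824
(2,1): Delta=1.0000 Bond=-61.6396
(2,2): Delta=1.0000 Bond=-61.6396
V0=63.1600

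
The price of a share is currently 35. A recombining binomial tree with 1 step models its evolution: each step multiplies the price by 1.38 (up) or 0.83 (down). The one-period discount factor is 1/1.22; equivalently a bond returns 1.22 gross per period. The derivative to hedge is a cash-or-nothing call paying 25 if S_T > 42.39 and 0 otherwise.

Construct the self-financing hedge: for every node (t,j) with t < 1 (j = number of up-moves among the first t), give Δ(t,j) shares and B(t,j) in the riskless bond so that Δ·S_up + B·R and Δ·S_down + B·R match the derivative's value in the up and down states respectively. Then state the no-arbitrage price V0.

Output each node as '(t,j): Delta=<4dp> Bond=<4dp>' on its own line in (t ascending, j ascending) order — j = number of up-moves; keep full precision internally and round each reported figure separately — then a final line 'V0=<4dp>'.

Since d<R<u, set p* = (R−d)/(u−d) = 0.7091; price each node as the discounted p*-expectation of its children.
Payoff layer (t=1): V(1,0)=0.0000, V(1,1)=25.0000
  t=0,j=0: stock 35.0000 → up 48.3000 (V=25.0000), down 29.0500 (V=0.0000). Price 14.5306; hedge Δ=1.2987, bond B=-30.9240.
Check: Δ(0,0)·S0 + B(0,0) = 14.5306 = V0.

(0,0): Delta=1.2987 Bond=-30.9240
V0=14.5306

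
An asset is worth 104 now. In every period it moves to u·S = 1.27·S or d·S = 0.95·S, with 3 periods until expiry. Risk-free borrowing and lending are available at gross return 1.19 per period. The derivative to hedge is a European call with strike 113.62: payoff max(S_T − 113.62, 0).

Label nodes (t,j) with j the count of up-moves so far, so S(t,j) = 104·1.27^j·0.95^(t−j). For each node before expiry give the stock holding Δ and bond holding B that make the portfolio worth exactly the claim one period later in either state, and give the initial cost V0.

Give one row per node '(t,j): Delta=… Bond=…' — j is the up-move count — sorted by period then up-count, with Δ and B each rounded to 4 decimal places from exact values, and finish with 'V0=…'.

Under the risk-neutral measure, an up-move has probability p* = (R−d)/(u−d) = 0.7500 and values discount at R = 1.19.
Payoff layer (t=3): V(3,0)=0.0000, V(3,1)=5.5822, V(3,2)=45.7345, V(3,3)=99.4118
(2,0): S=93.8600. Δ = (V_up−V_dn)/(S_up−S_dn) = (5.5822−0.0000)/(119.2022−89.1670) = 0.1859. V = [p*·5.5822 + (1−p*)·0.0000]/1.19 = 3.5182. B = V − Δ·S = -13.9262.
(2,1): S=125.4760. Δ = (V_up−V_dn)/(S_up−S_dn) = (45.7345−5.5822)/(159.3545−119.2022) = 1.0000. V = [p*·45.7345 + (1−p*)·5.5822]/1.19 = 29.9970. B = V − Δ·S = -95.4790.
(2,2): S=167.7416. Δ = (V_up−V_dn)/(S_up−S_dn) = (99.4118−45.7345)/(213.0318−159.3545) = 1.0000. V = [p*·99.4118 + (1−p*)·45.7345]/1.19 = 72.2626. B = V − Δ·S = -95.4790.
(1,0): S=98.8000. Δ = (V_up−V_dn)/(S_up−S_dn) = (29.9970−3.5182)/(125.4760−93.8600) = 0.8375. V = [p*·29.9970 + (1−p*)·3.5182]/1.19 = 19.6448. B = V − Δ·S = -63.1015.
(1,1): S=132.0800. Δ = (V_up−V_dn)/(S_up−S_dn) = (72.2626−29.9970)/(167.7416−125.4760) = 1.0000. V = [p*·72.2626 + (1−p*)·29.9970]/1.19 = 51.8456. B = V − Δ·S = -80.2344.
(0,0): S=104.0000. Δ = (V_up−V_dn)/(S_up−S_dn) = (51.8456−19.6448)/(132.0800−98.8000) = 0.9676. V = [p*·51.8456 + (1−p*)·19.6448]/1.19 = 36.8028. B = V − Δ·S = -63.8245.
The time-0 hedge costs 36.8028, which is the no-arbitrage price.

(0,0): Delta=0.9676 Bond=-63.8245
(1,0): Delta=0.8375 Bond=-63.1015
(1,1): Delta=1.0000 Bond=-80.2344
(2,0): Delta=0.1859 Bond=-13.9262
(2,1): Delta=1.0000 Bond=-95.4790
(2,2): Delta=1.0000 Bond=-95.4790
V0=36.8028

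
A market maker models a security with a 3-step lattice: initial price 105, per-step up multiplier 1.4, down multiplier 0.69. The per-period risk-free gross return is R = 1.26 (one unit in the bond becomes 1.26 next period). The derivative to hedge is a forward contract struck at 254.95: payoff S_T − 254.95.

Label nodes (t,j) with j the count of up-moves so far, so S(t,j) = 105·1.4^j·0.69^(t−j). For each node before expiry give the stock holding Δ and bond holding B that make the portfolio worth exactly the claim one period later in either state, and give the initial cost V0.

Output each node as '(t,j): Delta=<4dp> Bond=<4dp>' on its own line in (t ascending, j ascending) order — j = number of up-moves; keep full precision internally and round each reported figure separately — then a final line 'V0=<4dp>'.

Under the risk-neutral measure, an up-move has probability p* = (R−d)/(u−d) = 0.8028 and values discount at R = 1.26.
Terminal values V(3,·): V(3,0)=-220.4566, V(3,1)=-184.9633, V(3,2)=-112.9480, V(3,3)=33.1700
(2,0): S=49.9905. Δ = (V_up−V_dn)/(S_up−S_dn) = (-184.9633−-220.4566)/(69.9867−34.4934) = 1.0000. V = [p*·-184.9633 + (1−p*)·-220.4566]/1.26 = -152.3508. B = V − Δ·S = -202.3413.
(2,1): S=101.4300. Δ = (V_up−V_dn)/(S_up−S_dn) = (-112.9480−-184.9633)/(142.0020−69.9867) = 1.0000. V = [p*·-112.9480 + (1−p*)·-184.9633]/1.26 = -100.9113. B = V − Δ·S = -202.3413.
(2,2): S=205.8000. Δ = (V_up−V_dn)/(S_up−S_dn) = (33.1700−-112.9480)/(288.1200−142.0020) = 1.0000. V = [p*·33.1700 + (1−p*)·-112.9480]/1.26 = 3.4587. B = V − Δ·S = -202.3413.
(1,0): S=72.4500. Δ = (V_up−V_dn)/(S_up−S_dn) = (-100.9113−-152.3508)/(101.4300−49.9905) = 1.0000. V = [p*·-100.9113 + (1−p*)·-152.3508]/1.26 = -88.1383. B = V − Δ·S = -160.5883.
(1,1): S=147.0000. Δ = (V_up−V_dn)/(S_up−S_dn) = (3.4587−-100.9113)/(205.8000−101.4300) = 1.0000. V = [p*·3.4587 + (1−p*)·-100.9113]/1.26 = -13.5883. B = V − Δ·S = -160.5883.
(0,0): S=105.0000. Δ = (V_up−V_dn)/(S_up−S_dn) = (-13.5883−-88.1383)/(147.0000−72.4500) = 1.0000. V = [p*·-13.5883 + (1−p*)·-88.1383]/1.26 = -22.4510. B = V − Δ·S = -127.4510.
Check: Δ(0,0)·S0 + B(0,0) = -22.4510 = V0.

(0,0): Delta=1.0000 Bond=-127.4510
(1,0): Delta=1.0000 Bond=-160.5883
(1,1): Delta=1.0000 Bond=-160.5883
(2,0): Delta=1.0000 Bond=-202.3413
(2,1): Delta=1.0000 Bond=-202.3413
(2,2): Delta=1.0000 Bond=-202.3413
V0=-22.4510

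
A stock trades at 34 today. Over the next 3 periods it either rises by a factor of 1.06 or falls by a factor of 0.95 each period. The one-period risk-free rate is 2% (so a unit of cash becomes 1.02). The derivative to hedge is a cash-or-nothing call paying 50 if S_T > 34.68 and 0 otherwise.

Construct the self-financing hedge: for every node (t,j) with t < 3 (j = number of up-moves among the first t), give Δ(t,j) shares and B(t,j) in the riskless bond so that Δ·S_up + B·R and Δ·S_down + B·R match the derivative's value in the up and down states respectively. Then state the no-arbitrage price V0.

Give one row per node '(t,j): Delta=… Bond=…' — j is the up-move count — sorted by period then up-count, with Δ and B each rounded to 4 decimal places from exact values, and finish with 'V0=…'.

No-arbitrage ⇒ martingale measure with p* = (R−d)/(u−d) = 0.6364.
Terminal payoffs: V(3,0)=0.0000, V(3,1)=0.0000, V(3,2)=50.0000, V(3,3)=50.0000
  t=2,j=0: stock 30.6850 → up 32.5261 (V=0.0000), down 29.1507 (V=0.0000). Price 0.0000; hedge Δ=0.0000, bond B=0.0000.
  t=2,j=1: stock 34.2380 → up 36.2923 (V=50.0000), down 32.5261 (V=0.0000). Price 31.1943; hedge Δ=13.2761, bond B=-423.3512.
  t=2,j=2: stock 38.2024 → up 40.4945 (V=50.0000), down 36.2923 (V=50.0000). Price 49.0196; hedge Δ=0.0000, bond B=49.0196.
  t=1,j=0: stock 32.3000 → up 34.2380 (V=31.1943), down 30.6850 (V=0.0000). Price 19.4617; hedge Δ=8.7797, bond B=-264.1228.
  t=1,j=1: stock 36.0400 → up 38.2024 (V=49.0196), down 34.2380 (V=31.1943). Price 41.7036; hedge Δ=4.4963, bond B=-120.3447.
  t=0,j=0: stock 34.0000 → up 36.0400 (V=41.7036), down 32.3000 (V=19.4617). Price 32.9565; hedge Δ=5.9470, bond B=-169.2428.
Root portfolio cost Δ·34+B reproduces V0=32.9565.

(0,0): Delta=5.9470 Bond=-169.2428
(1,0): Delta=8.7797 Bond=-264.1228
(1,1): Delta=4.4963 Bond=-120.3447
(2,0): Delta=0.0000 Bond=0.0000
(2,1): Delta=13.2761 Bond=-423.3512
(2,2): Delta=0.0000 Bond=49.0196
V0=32.9565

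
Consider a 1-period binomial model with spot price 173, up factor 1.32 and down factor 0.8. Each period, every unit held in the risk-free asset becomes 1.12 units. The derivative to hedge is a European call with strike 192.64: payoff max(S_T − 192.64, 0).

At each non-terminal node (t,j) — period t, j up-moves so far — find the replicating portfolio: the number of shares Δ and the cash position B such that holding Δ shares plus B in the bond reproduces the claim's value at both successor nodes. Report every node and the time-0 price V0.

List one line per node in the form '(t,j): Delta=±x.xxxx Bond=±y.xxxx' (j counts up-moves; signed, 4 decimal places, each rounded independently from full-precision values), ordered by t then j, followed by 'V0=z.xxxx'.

(0,0): Delta=0.3971 Bond=-49.0659
V0=19.6264

Since d<R<u, set p* = (R−d)/(u−d) = 0.6154; price each node as the discounted p*-expectation of its children.
Payoff layer (t=1): V(1,0)=0.0000, V(1,1)=35.7200
Node (0,0) S=173.0000: V=(p*·35.7200+(1−p*)·0.0000)/1.12=19.6264; Δ=(35.7200−0.0000)/(228.3600−138.4000)=0.3971; B=V−Δ·S=-49.0659
Check: Δ(0,0)·S0 + B(0,0) = 19.6264 = V0.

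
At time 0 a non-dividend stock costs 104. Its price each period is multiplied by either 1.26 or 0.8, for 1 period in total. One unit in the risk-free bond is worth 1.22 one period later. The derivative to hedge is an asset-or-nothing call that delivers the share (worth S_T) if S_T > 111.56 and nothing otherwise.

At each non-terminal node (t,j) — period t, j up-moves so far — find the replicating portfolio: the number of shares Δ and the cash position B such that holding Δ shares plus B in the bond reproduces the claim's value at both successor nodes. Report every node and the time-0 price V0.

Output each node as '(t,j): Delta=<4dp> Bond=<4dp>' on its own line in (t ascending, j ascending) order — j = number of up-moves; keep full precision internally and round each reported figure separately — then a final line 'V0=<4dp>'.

Under the risk-neutral measure, an up-move has probability p* = (R−d)/(u−d) = 0.9130 and values discount at R = 1.22.
At expiry t=1: V(1,0)=0.0000, V(1,1)=131.0400
Node (0,0) S=104.0000: V=(p*·131.0400+(1−p*)·0.0000)/1.22=98.0699; Δ=(131.0400−0.0000)/(131.0400−83.2000)=2.7391; B=V−Δ·S=-186.7997
Check: Δ(0,0)·S0 + B(0,0) = 98.0699 = V0.

(0,0): Delta=2.7391 Bond=-186.7997
V0=98.0699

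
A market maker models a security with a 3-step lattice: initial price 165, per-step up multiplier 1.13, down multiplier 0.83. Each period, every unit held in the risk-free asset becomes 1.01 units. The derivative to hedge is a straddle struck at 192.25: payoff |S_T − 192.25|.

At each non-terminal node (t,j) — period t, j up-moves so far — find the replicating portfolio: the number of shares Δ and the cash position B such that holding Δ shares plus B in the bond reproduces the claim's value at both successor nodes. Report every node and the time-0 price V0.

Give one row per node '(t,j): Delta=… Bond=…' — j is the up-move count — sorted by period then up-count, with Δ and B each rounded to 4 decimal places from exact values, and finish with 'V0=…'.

(0,0): Delta=-0.3465 Bond=97.9914
(1,0): Delta=-1.0000 Bond=188.4619
(1,1): Delta=-0.0266 Bond=39.3109
(2,0): Delta=-1.0000 Bond=190.3465
(2,1): Delta=-1.0000 Bond=190.3465
(2,2): Delta=0.4501 Bond=-60.7244
V0=40.8114

The replicating-portfolio and risk-neutral prices coincide; use p* = (1.01−0.83)/(1.13−0.83) = 0.6000 for the latter.
Terminal values V(3,·): V(3,0)=97.9051, V(3,1)=63.8046, V(3,2)=17.3785, V(3,3)=45.8280
  t=2,j=0: stock 113.6685 → up 128.4454 (V=63.8046), down 94.3449 (V=97.9051). Price 76.6780; hedge Δ=-1.0000, bond B=190.3465.
  t=2,j=1: stock 154.7535 → up 174.8715 (V=17.3785), down 128.4454 (V=63.8046). Price 35.5930; hedge Δ=-1.0000, bond B=190.3465.
  t=2,j=2: stock 210.6885 → up 238.0780 (V=45.8280), down 174.8715 (V=17.3785). Price 34.1071; hedge Δ=0.4501, bond B=-60.7244.
  t=1,j=0: stock 136.9500 → up 154.7535 (V=35.5930), down 113.6685 (V=76.6780). Price 51.5119; hedge Δ=-1.0000, bond B=188.4619.
  t=1,j=1: stock 186.4500 → up 210.6885 (V=34.1071), down 154.7535 (V=35.5930). Price 34.3579; hedge Δ=-0.0266, bond B=39.3109.
  t=0,j=0: stock 165.0000 → up 186.4500 (V=34.3579), down 136.9500 (V=51.5119). Price 40.8114; hedge Δ=-0.3465, bond B=97.9914.
Root portfolio cost Δ·165+B reproduces V0=40.8114.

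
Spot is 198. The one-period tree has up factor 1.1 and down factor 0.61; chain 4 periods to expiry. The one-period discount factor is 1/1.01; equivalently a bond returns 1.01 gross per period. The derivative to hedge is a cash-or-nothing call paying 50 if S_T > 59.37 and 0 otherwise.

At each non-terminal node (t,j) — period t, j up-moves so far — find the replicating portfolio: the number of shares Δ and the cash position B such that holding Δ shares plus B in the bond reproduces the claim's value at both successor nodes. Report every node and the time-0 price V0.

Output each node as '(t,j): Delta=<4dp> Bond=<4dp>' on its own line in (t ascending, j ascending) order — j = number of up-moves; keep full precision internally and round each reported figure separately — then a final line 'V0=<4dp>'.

Risk-neutral probability p* = (R−d)/(u−d) = (1.01−0.61)/(1.1−0.61) = 0.8163.
Terminal values V(4,·): V(4,0)=0.0000, V(4,1)=0.0000, V(4,2)=50.0000, V(4,3)=50.0000, V(4,4)=50.0000
(3,0): S=44.9422. Δ = (V_up−V_dn)/(S_up−S_dn) = (0.0000−0.0000)/(49.4365−27.4148) = 0.0000. V = [p*·0.0000 + (1−p*)·0.0000]/1.01 = 0.0000. B = V − Δ·S = 0.0000.
(3,1): S=81.0434. Δ = (V_up−V_dn)/(S_up−S_dn) = (50.0000−0.0000)/(89.1477−49.4365) = 1.2591. V = [p*·50.0000 + (1−p*)·0.0000]/1.01 = 40.4122. B = V − Δ·S = -61.6286.
(3,2): S=146.1438. Δ = (V_up−V_dn)/(S_up−S_dn) = (50.0000−50.0000)/(160.7582−89.1477) = 0.0000. V = [p*·50.0000 + (1−p*)·50.0000]/1.01 = 49.5050. B = V − Δ·S = 49.5050.
(3,3): S=263.5380. Δ = (V_up−V_dn)/(S_up−S_dn) = (50.0000−50.0000)/(289.8918−160.7582) = 0.0000. V = [p*·50.0000 + (1−p*)·50.0000]/1.01 = 49.5050. B = V − Δ·S = 49.5050.
(2,0): S=73.6758. Δ = (V_up−V_dn)/(S_up−S_dn) = (40.4122−0.0000)/(81.0434−44.9422) = 1.1194. V = [p*·40.4122 + (1−p*)·0.0000]/1.01 = 32.6629. B = V − Δ·S = -49.8110.
(2,1): S=132.8580. Δ = (V_up−V_dn)/(S_up−S_dn) = (49.5050−40.4122)/(146.1438−81.0434) = 0.1397. V = [p*·49.5050 + (1−p*)·40.4122]/1.01 = 47.3612. B = V − Δ·S = 28.8046.
(2,2): S=239.5800. Δ = (V_up−V_dn)/(S_up−S_dn) = (49.5050−49.5050)/(263.5380−146.1438) = 0.0000. V = [p*·49.5050 + (1−p*)·49.5050]/1.01 = 49.0148. B = V − Δ·S = 49.0148.
(1,0): S=120.7800. Δ = (V_up−V_dn)/(S_up−S_dn) = (47.3612−32.6629)/(132.8580−73.6758) = 0.2484. V = [p*·47.3612 + (1−p*)·32.6629]/1.01 = 44.2194. B = V − Δ·S = 14.2228.
(1,1): S=217.8000. Δ = (V_up−V_dn)/(S_up−S_dn) = (49.0148−47.3612)/(239.5800−132.8580) = 0.0155. V = [p*·49.0148 + (1−p*)·47.3612]/1.01 = 48.2288. B = V − Δ·S = 44.8542.
(0,0): S=198.0000. Δ = (V_up−V_dn)/(S_up−S_dn) = (48.2288−44.2194)/(217.8000−120.7800) = 0.0413. V = [p*·48.2288 + (1−p*)·44.2194]/1.01 = 47.0221. B = V − Δ·S = 38.8396.
The time-0 hedge costs 47.0221, which is the no-arbitrage price.

(0,0): Delta=0.0413 Bond=38.8396
(1,0): Delta=0.2484 Bond=14.2228
(1,1): Delta=0.0155 Bond=44.8542
(2,0): Delta=1.1194 Bond=-49.8110
(2,1): Delta=0.1397 Bond=28.8046
(2,2): Delta=0.0000 Bond=49.0148
(3,0): Delta=0.0000 Bond=0.0000
(3,1): Delta=1.2591 Bond=-61.6286
(3,2): Delta=0.0000 Bond=49.5050
(3,3): Delta=0.0000 Bond=49.5050
V0=47.0221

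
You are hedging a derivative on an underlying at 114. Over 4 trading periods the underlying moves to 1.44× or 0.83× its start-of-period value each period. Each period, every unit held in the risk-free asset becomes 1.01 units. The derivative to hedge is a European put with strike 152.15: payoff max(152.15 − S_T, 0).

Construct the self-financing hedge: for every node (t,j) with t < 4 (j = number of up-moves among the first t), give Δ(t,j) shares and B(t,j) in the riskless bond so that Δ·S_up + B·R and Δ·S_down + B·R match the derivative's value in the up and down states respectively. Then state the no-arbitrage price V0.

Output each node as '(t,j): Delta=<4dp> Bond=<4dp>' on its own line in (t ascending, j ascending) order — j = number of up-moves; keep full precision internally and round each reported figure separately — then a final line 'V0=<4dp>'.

(0,0): Delta=-0.5522 Bond=109.3788
(1,0): Delta=-0.7474 Bond=128.9384
(1,1): Delta=-0.2835 Bond=66.3599
(2,0): Delta=-0.9347 Bond=144.9408
(2,1): Delta=-0.4894 Bond=95.0799
(2,2): Delta=0.0000 Bond=0.0000
(3,0): Delta=-1.0000 Bond=150.6436
(3,1): Delta=-0.8449 Bond=136.2296
(3,2): Delta=0.0000 Bond=0.0000
(3,3): Delta=0.0000 Bond=0.0000
V0=46.4227

Risk-neutral probability p* = (R−d)/(u−d) = (1.01−0.83)/(1.44−0.83) = 0.2951.
Terminal values V(4,·): V(4,0)=98.0475, V(4,1)=58.2854, V(4,2)=0.0000, V(4,3)=0.0000, V(4,4)=0.0000
Node (3,0) S=65.1837: V=(p*·58.2854+(1−p*)·98.0475)/1.01=85.4598; Δ=(58.2854−98.0475)/(93.8646−54.1025)=-1.0000; B=V−Δ·S=150.6436
Node (3,1) S=113.0898: V=(p*·0.0000+(1−p*)·58.2854)/1.01=40.6797; Δ=(0.0000−58.2854)/(162.8493−93.8646)=-0.8449; B=V−Δ·S=136.2296
Node (3,2) S=196.2040: V=(p*·0.0000+(1−p*)·0.0000)/1.01=0.0000; Δ=(0.0000−0.0000)/(282.5338−162.8493)=0.0000; B=V−Δ·S=0.0000
Node (3,3) S=340.4022: V=(p*·0.0000+(1−p*)·0.0000)/1.01=0.0000; Δ=(0.0000−0.0000)/(490.1791−282.5338)=0.0000; B=V−Δ·S=0.0000
Node (2,0) S=78.5346: V=(p*·40.6797+(1−p*)·85.4598)/1.01=71.5307; Δ=(40.6797−85.4598)/(113.0898−65.1837)=-0.9347; B=V−Δ·S=144.9408
Node (2,1) S=136.2528: V=(p*·0.0000+(1−p*)·40.6797)/1.01=28.3919; Δ=(0.0000−40.6797)/(196.2040−113.0898)=-0.4894; B=V−Δ·S=95.0799
Node (2,2) S=236.3904: V=(p*·0.0000+(1−p*)·0.0000)/1.01=0.0000; Δ=(0.0000−0.0000)/(340.4022−196.2040)=0.0000; B=V−Δ·S=0.0000
Node (1,0) S=94.6200: V=(p*·28.3919+(1−p*)·71.5307)/1.01=58.2190; Δ=(28.3919−71.5307)/(136.2528−78.5346)=-0.7474; B=V−Δ·S=128.9384
Node (1,1) S=164.1600: V=(p*·0.0000+(1−p*)·28.3919)/1.01=19.8158; Δ=(0.0000−28.3919)/(236.3904−136.2528)=-0.2835; B=V−Δ·S=66.3599
Node (0,0) S=114.0000: V=(p*·19.8158+(1−p*)·58.2190)/1.01=46.4227; Δ=(19.8158−58.2190)/(164.1600−94.6200)=-0.5522; B=V−Δ·S=109.3788
Self-financing check: at every node Δ·S+B equals the discounted successor values.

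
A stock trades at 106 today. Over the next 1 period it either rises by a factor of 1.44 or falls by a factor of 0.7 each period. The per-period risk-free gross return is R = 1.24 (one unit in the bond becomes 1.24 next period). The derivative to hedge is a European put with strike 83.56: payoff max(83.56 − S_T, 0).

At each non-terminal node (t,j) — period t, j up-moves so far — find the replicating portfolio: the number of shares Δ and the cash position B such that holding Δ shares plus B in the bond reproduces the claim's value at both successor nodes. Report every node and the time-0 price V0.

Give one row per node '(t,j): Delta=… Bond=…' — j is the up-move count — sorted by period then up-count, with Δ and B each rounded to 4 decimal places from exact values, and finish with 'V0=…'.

(0,0): Delta=-0.1193 Bond=14.6888
V0=2.0401

Since d<R<u, set p* = (R−d)/(u−d) = 0.7297; price each node as the discounted p*-expectation of its children.
Payoff layer (t=1): V(1,0)=9.3600, V(1,1)=0.0000
Node (0,0) S=106.0000: V=(p*·0.0000+(1−p*)·9.3600)/1.24=2.0401; Δ=(0.0000−9.3600)/(152.6400−74.2000)=-0.1193; B=V−Δ·S=14.6888
Root portfolio cost Δ·106+B reproduces V0=2.0401.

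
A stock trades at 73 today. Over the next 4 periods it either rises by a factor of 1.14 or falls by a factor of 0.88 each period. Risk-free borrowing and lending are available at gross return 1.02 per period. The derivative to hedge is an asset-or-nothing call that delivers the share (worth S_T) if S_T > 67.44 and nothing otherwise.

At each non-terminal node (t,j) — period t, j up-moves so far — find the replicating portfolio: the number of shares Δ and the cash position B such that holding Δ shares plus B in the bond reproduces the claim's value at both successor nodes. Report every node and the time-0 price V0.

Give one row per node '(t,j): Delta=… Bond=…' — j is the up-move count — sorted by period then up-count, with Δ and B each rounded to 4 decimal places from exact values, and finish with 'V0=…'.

(0,0): Delta=1.9057 Bond=-79.0493
(1,0): Delta=2.4636 Bond=-116.4660
(1,1): Delta=1.5366 Bond=-49.9140
(2,0): Delta=2.6387 Bond=-128.6950
(2,1): Delta=2.3477 Bond=-110.3100
(2,2): Delta=1.0000 Bond=0.0000
(3,0): Delta=0.0000 Bond=0.0000
(3,1): Delta=4.3846 Bond=-243.7850
(3,2): Delta=1.0000 Bond=0.0000
(3,3): Delta=1.0000 Bond=0.0000
V0=60.0702

Risk-neutral probability p* = (R−d)/(u−d) = (1.02−0.88)/(1.14−0.88) = 0.5385.
At expiry t=4: V(4,0)=0.0000, V(4,1)=0.0000, V(4,2)=73.4679, V(4,3)=95.1744, V(4,4)=123.2941
  t=3,j=0: stock 49.7475 → up 56.7121 (V=0.0000), down 43.7778 (V=0.0000). Price 0.0000; hedge Δ=0.0000, bond B=0.0000.
  t=3,j=1: stock 64.4456 → up 73.4679 (V=73.4679), down 56.7121 (V=0.0000). Price 38.7840; hedge Δ=4.3846, bond B=-243.7850.
  t=3,j=2: stock 83.4863 → up 95.1744 (V=95.1744), down 73.4679 (V=73.4679). Price 83.4863; hedge Δ=1.0000, bond B=0.0000.
  t=3,j=3: stock 108.1527 → up 123.2941 (V=123.2941), down 95.1744 (V=95.1744). Price 108.1527; hedge Δ=1.0000, bond B=0.0000.
  t=2,j=0: stock 56.5312 → up 64.4456 (V=38.7840), down 49.7475 (V=0.0000). Price 20.4742; hedge Δ=2.6387, bond B=-128.6950.
  t=2,j=1: stock 73.2336 → up 83.4863 (V=83.4863), down 64.4456 (V=38.7840). Price 61.6220; hedge Δ=2.3477, bond B=-110.3100.
  t=2,j=2: stock 94.8708 → up 108.1527 (V=108.1527), down 83.4863 (V=83.4863). Price 94.8708; hedge Δ=1.0000, bond B=0.0000.
  t=1,j=0: stock 64.2400 → up 73.2336 (V=61.6220), down 56.5312 (V=20.4742). Price 41.7948; hedge Δ=2.4636, bond B=-116.4660.
  t=1,j=1: stock 83.2200 → up 94.8708 (V=94.8708), down 73.2336 (V=61.6220). Price 77.9659; hedge Δ=1.5366, bond B=-49.9140.
  t=0,j=0: stock 73.0000 → up 83.2200 (V=77.9659), down 64.2400 (V=41.7948). Price 60.0702; hedge Δ=1.9057, bond B=-79.0493.
The time-0 hedge costs 60.0702, which is the no-arbitrage price.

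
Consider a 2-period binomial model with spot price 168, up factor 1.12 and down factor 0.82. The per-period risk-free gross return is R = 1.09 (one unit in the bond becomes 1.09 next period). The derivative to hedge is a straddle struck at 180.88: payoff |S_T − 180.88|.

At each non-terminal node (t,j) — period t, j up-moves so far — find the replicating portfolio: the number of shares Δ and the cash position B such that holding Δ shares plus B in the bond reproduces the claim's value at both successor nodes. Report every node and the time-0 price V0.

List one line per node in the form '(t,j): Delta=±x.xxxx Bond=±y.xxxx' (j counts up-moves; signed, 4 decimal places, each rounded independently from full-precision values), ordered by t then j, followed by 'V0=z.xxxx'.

No-arbitrage ⇒ martingale measure with p* = (R−d)/(u−d) = 0.9000.
At expiry t=2: V(2,0)=67.9168, V(2,1)=26.5888, V(2,2)=29.8592
  t=1,j=0: stock 137.7600 → up 154.2912 (V=26.5888), down 112.9632 (V=67.9168). Price 28.1850; hedge Δ=-1.0000, bond B=165.9450.
  t=1,j=1: stock 188.1600 → up 210.7392 (V=29.8592), down 154.2912 (V=26.5888). Price 27.0937; hedge Δ=0.0579, bond B=16.1924.
  t=0,j=0: stock 168.0000 → up 188.1600 (V=27.0937), down 137.7600 (V=28.1850). Price 24.9567; hedge Δ=-0.0217, bond B=28.5942.
Each (Δ,B) replicates both successor values, so the strategy is self-financing and V0 is arbitrage-free.

(0,0): Delta=-0.0217 Bond=28.5942
(1,0): Delta=-1.0000 Bond=165.9450
(1,1): Delta=0.0579 Bond=16.1924
V0=24.9567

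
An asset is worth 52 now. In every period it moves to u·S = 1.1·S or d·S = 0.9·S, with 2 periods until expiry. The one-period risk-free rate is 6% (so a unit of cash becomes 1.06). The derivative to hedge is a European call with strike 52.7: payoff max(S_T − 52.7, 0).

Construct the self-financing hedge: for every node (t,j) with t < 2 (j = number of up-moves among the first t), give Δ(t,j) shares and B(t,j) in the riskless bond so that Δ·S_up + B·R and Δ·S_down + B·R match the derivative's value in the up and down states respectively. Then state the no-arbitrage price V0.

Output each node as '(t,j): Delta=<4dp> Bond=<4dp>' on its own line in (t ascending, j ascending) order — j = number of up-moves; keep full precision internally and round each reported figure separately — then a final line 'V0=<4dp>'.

The replicating-portfolio and risk-neutral prices coincide; use p* = (1.06−0.9)/(1.1−0.9) = 0.8000 for the latter.
At expiry t=2: V(2,0)=0.0000, V(2,1)=0.0000, V(2,2)=10.2200
Node (1,0) S=46.8000: V=(p*·0.0000+(1−p*)·0.0000)/1.06=0.0000; Δ=(0.0000−0.0000)/(51.4800−42.1200)=0.0000; B=V−Δ·S=0.0000
Node (1,1) S=57.2000: V=(p*·10.2200+(1−p*)·0.0000)/1.06=7.7132; Δ=(10.2200−0.0000)/(62.9200−51.4800)=0.8934; B=V−Δ·S=-43.3868
Node (0,0) S=52.0000: V=(p*·7.7132+(1−p*)·0.0000)/1.06=5.8213; Δ=(7.7132−0.0000)/(57.2000−46.8000)=0.7417; B=V−Δ·S=-32.7447
Root portfolio cost Δ·52+B reproduces V0=5.8213.

(0,0): Delta=0.7417 Bond=-32.7447
(1,0): Delta=0.0000 Bond=0.0000
(1,1): Delta=0.8934 Bond=-43.3868
V0=5.8213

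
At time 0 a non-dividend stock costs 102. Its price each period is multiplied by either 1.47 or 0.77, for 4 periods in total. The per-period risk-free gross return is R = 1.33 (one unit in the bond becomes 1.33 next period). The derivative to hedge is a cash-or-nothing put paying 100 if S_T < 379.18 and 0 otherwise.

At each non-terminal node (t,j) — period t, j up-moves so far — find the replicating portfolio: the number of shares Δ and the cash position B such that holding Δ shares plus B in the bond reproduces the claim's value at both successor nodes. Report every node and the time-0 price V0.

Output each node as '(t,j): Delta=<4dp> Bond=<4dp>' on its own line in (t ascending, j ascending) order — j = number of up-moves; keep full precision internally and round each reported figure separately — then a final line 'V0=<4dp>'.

Under the risk-neutral measure, an up-move has probability p* = (R−d)/(u−d) = 0.8000 and values discount at R = 1.33.
Terminal values V(4,·): V(4,0)=100.0000, V(4,1)=100.0000, V(4,2)=100.0000, V(4,3)=100.0000, V(4,4)=0.0000
Node (3,0) S=46.5664: V=(p*·100.0000+(1−p*)·100.0000)/1.33=75.1880; Δ=(100.0000−100.0000)/(68.4526−35.8561)=0.0000; B=V−Δ·S=75.1880
Node (3,1) S=88.8994: V=(p*·100.0000+(1−p*)·100.0000)/1.33=75.1880; Δ=(100.0000−100.0000)/(130.6822−68.4526)=0.0000; B=V−Δ·S=75.1880
Node (3,2) S=169.7171: V=(p*·100.0000+(1−p*)·100.0000)/1.33=75.1880; Δ=(100.0000−100.0000)/(249.4841−130.6822)=0.0000; B=V−Δ·S=75.1880
Node (3,3) S=324.0053: V=(p*·0.0000+(1−p*)·100.0000)/1.33=15.0376; Δ=(0.0000−100.0000)/(476.2879−249.4841)=-0.4409; B=V−Δ·S=157.8947
Node (2,0) S=60.4758: V=(p*·75.1880+(1−p*)·75.1880)/1.33=56.5323; Δ=(75.1880−75.1880)/(88.8994−46.5664)=0.0000; B=V−Δ·S=56.5323
Node (2,1) S=115.4538: V=(p*·75.1880+(1−p*)·75.1880)/1.33=56.5323; Δ=(75.1880−75.1880)/(169.7171−88.8994)=0.0000; B=V−Δ·S=56.5323
Node (2,2) S=220.4118: V=(p*·15.0376+(1−p*)·75.1880)/1.33=20.3516; Δ=(15.0376−75.1880)/(324.0053−169.7171)=-0.3899; B=V−Δ·S=106.2807
Node (1,0) S=78.5400: V=(p*·56.5323+(1−p*)·56.5323)/1.33=42.5055; Δ=(56.5323−56.5323)/(115.4538−60.4758)=0.0000; B=V−Δ·S=42.5055
Node (1,1) S=149.9400: V=(p*·20.3516+(1−p*)·56.5323)/1.33=20.7427; Δ=(20.3516−56.5323)/(220.4118−115.4538)=-0.3447; B=V−Δ·S=72.4294
Node (0,0) S=102.0000: V=(p*·20.7427+(1−p*)·42.5055)/1.33=18.8686; Δ=(20.7427−42.5055)/(149.9400−78.5400)=-0.3048; B=V−Δ·S=49.9583
Self-financing check: at every node Δ·S+B equals the discounted successor values.

(0,0): Delta=-0.3048 Bond=49.9583
(1,0): Delta=0.0000 Bond=42.5055
(1,1): Delta=-0.3447 Bond=72.4294
(2,0): Delta=0.0000 Bond=56.5323
(2,1): Delta=0.0000 Bond=56.5323
(2,2): Delta=-0.3899 Bond=106.2807
(3,0): Delta=0.0000 Bond=75.1880
(3,1): Delta=0.0000 Bond=75.1880
(3,2): Delta=0.0000 Bond=75.1880
(3,3): Delta=-0.4409 Bond=157.8947
V0=18.8686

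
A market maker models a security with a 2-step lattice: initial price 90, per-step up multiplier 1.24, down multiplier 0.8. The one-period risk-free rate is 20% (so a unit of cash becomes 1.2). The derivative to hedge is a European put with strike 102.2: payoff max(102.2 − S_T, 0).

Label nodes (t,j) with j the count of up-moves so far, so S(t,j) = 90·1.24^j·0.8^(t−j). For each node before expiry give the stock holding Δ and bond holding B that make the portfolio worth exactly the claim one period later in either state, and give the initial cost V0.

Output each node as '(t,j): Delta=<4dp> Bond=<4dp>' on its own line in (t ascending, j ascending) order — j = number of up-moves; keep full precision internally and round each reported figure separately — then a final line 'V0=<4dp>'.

Since d<R<u, set p* = (R−d)/(u−d) = 0.9091; price each node as the discounted p*-expectation of its children.
At expiry t=2: V(2,0)=44.6000, V(2,1)=12.9200, V(2,2)=0.0000
  t=1,j=0: stock 72.0000 → up 89.2800 (V=12.9200), down 57.6000 (V=44.6000). Price 13.1667; hedge Δ=-1.0000, bond B=85.1667.
  t=1,j=1: stock 111.6000 → up 138.3840 (V=0.0000), down 89.2800 (V=12.9200). Price 0.9788; hedge Δ=-0.2631, bond B=30.3424.
  t=0,j=0: stock 90.0000 → up 111.6000 (V=0.9788), down 72.0000 (V=13.1667). Price 1.7390; hedge Δ=-0.3078, bond B=29.4387.
Self-financing check: at every node Δ·S+B equals the discounted successor values.

(0,0): Delta=-0.3078 Bond=29.4387
(1,0): Delta=-1.0000 Bond=85.1667
(1,1): Delta=-0.2631 Bond=30.3424
V0=1.7390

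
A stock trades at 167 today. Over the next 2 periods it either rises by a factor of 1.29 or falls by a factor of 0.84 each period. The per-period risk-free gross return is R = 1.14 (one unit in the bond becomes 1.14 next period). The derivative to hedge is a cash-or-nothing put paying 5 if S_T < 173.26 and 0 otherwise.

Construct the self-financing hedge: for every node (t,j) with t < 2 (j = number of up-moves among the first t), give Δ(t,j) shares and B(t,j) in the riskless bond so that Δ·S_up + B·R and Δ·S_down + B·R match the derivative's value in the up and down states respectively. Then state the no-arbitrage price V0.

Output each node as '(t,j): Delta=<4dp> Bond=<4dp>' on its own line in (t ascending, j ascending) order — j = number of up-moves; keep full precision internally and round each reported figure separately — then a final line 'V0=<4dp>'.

(0,0): Delta=-0.0195 Bond=3.6763
(1,0): Delta=-0.0792 Bond=12.5731
(1,1): Delta=0.0000 Bond=0.0000
V0=0.4275

The replicating-portfolio and risk-neutral prices coincide; use p* = (1.14−0.84)/(1.29−0.84) = 0.6667 for the latter.
Payoff layer (t=2): V(2,0)=5.0000, V(2,1)=0.0000, V(2,2)=0.0000
  t=1,j=0: stock 140.2800 → up 180.9612 (V=0.0000), down 117.8352 (V=5.0000). Price 1.4620; hedge Δ=-0.0792, bond B=12.5731.
  t=1,j=1: stock 215.4300 → up 277.9047 (V=0.0000), down 180.9612 (V=0.0000). Price 0.0000; hedge Δ=0.0000, bond B=0.0000.
  t=0,j=0: stock 167.0000 → up 215.4300 (V=0.0000), down 140.2800 (V=1.4620). Price 0.4275; hedge Δ=-0.0195, bond B=3.6763.
Self-financing check: at every node Δ·S+B equals the discounted successor values.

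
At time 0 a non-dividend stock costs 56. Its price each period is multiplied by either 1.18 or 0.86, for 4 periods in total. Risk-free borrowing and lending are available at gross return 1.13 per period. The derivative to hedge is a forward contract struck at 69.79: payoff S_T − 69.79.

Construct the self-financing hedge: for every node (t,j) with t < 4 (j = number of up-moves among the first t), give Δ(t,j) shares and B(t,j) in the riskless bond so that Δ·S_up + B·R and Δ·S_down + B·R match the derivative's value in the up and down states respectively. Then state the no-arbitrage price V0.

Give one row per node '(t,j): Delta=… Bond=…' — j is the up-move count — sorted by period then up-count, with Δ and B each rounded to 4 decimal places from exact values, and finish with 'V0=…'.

(0,0): Delta=1.0000 Bond=-42.8035
(1,0): Delta=1.0000 Bond=-48.3680
(1,1): Delta=1.0000 Bond=-48.3680
(2,0): Delta=1.0000 Bond=-54.6558
(2,1): Delta=1.0000 Bond=-54.6558
(2,2): Delta=1.0000 Bond=-54.6558
(3,0): Delta=1.0000 Bond=-61.7611
(3,1): Delta=1.0000 Bond=-61.7611
(3,2): Delta=1.0000 Bond=-61.7611
(3,3): Delta=1.0000 Bond=-61.7611
V0=13.1965

Risk-neutral probability p* = (R−d)/(u−d) = (1.13−0.86)/(1.18−0.86) = 0.8437.
Terminal payoffs: V(4,0)=-39.1575, V(4,1)=-27.7594, V(4,2)=-12.1201, V(4,3)=9.3384, V(4,4)=38.7816
Node (3,0) S=35.6191: V=(p*·-27.7594+(1−p*)·-39.1575)/1.13=-26.1419; Δ=(-27.7594−-39.1575)/(42.0306−30.6325)=1.0000; B=V−Δ·S=-61.7611
Node (3,1) S=48.8728: V=(p*·-12.1201+(1−p*)·-27.7594)/1.13=-12.8883; Δ=(-12.1201−-27.7594)/(57.6699−42.0306)=1.0000; B=V−Δ·S=-61.7611
Node (3,2) S=67.0580: V=(p*·9.3384+(1−p*)·-12.1201)/1.13=5.2969; Δ=(9.3384−-12.1201)/(79.1284−57.6699)=1.0000; B=V−Δ·S=-61.7611
Node (3,3) S=92.0098: V=(p*·38.7816+(1−p*)·9.3384)/1.13=30.2487; Δ=(38.7816−9.3384)/(108.5716−79.1284)=1.0000; B=V−Δ·S=-61.7611
Node (2,0) S=41.4176: V=(p*·-12.8883+(1−p*)·-26.1419)/1.13=-13.2382; Δ=(-12.8883−-26.1419)/(48.8728−35.6191)=1.0000; B=V−Δ·S=-54.6558
Node (2,1) S=56.8288: V=(p*·5.2969+(1−p*)·-12.8883)/1.13=2.1730; Δ=(5.2969−-12.8883)/(67.0580−48.8728)=1.0000; B=V−Δ·S=-54.6558
Node (2,2) S=77.9744: V=(p*·30.2487+(1−p*)·5.2969)/1.13=23.3186; Δ=(30.2487−5.2969)/(92.0098−67.0580)=1.0000; B=V−Δ·S=-54.6558
Node (1,0) S=48.1600: V=(p*·2.1730+(1−p*)·-13.2382)/1.13=-0.2080; Δ=(2.1730−-13.2382)/(56.8288−41.4176)=1.0000; B=V−Δ·S=-48.3680
Node (1,1) S=66.0800: V=(p*·23.3186+(1−p*)·2.1730)/1.13=17.7120; Δ=(23.3186−2.1730)/(77.9744−56.8288)=1.0000; B=V−Δ·S=-48.3680
Node (0,0) S=56.0000: V=(p*·17.7120+(1−p*)·-0.2080)/1.13=13.1965; Δ=(17.7120−-0.2080)/(66.0800−48.1600)=1.0000; B=V−Δ·S=-42.8035
The time-0 hedge costs 13.1965, which is the no-arbitrage price.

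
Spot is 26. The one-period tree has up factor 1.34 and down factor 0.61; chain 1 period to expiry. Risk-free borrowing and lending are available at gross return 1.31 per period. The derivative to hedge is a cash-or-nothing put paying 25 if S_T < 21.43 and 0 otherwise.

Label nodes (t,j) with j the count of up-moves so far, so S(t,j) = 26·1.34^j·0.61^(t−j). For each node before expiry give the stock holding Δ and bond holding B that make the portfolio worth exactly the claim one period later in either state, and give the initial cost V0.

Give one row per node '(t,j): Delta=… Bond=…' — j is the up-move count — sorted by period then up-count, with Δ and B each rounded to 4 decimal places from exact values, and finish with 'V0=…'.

The replicating-portfolio and risk-neutral prices coincide; use p* = (1.31−0.61)/(1.34−0.61) = 0.9589 for the latter.
Terminal values V(1,·): V(1,0)=25.0000, V(1,1)=0.0000
Node (0,0) S=26.0000: V=(p*·0.0000+(1−p*)·25.0000)/1.31=0.7843; Δ=(0.0000−25.0000)/(34.8400−15.8600)=-1.3172; B=V−Δ·S=35.0308
Each (Δ,B) replicates both successor values, so the strategy is self-financing and V0 is arbitrage-free.

(0,0): Delta=-1.3172 Bond=35.0308
V0=0.7843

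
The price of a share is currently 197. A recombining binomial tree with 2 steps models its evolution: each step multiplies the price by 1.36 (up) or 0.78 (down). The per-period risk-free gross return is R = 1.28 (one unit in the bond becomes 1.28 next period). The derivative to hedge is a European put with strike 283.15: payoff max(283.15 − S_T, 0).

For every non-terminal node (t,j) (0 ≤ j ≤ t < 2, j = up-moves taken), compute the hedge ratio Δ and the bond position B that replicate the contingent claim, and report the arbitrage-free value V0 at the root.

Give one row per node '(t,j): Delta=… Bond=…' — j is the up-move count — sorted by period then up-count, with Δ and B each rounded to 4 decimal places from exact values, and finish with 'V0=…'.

Under the risk-neutral measure, an up-move has probability p* = (R−d)/(u−d) = 0.8621 and values discount at R = 1.28.
Terminal payoffs: V(2,0)=163.2952, V(2,1)=74.1724, V(2,2)=0.0000
(1,0): S=153.6600. Δ = (V_up−V_dn)/(S_up−S_dn) = (74.1724−163.2952)/(208.9776−119.8548) = -1.0000. V = [p*·74.1724 + (1−p*)·163.2952]/1.28 = 67.5509. B = V − Δ·S = 221.2109.
(1,1): S=267.9200. Δ = (V_up−V_dn)/(S_up−S_dn) = (0.0000−74.1724)/(364.3712−208.9776) = -0.4773. V = [p*·0.0000 + (1−p*)·74.1724]/1.28 = 7.9927. B = V − Δ·S = 135.8762.
(0,0): S=197.0000. Δ = (V_up−V_dn)/(S_up−S_dn) = (7.9927−67.5509)/(267.9200−153.6600) = -0.5213. V = [p*·7.9927 + (1−p*)·67.5509]/1.28 = 12.6622. B = V − Δ·S = 115.3488.
The time-0 hedge costs 12.6622, which is the no-arbitrage price.

(0,0): Delta=-0.5213 Bond=115.3488
(1,0): Delta=-1.0000 Bond=221.2109
(1,1): Delta=-0.4773 Bond=135.8762
V0=12.6622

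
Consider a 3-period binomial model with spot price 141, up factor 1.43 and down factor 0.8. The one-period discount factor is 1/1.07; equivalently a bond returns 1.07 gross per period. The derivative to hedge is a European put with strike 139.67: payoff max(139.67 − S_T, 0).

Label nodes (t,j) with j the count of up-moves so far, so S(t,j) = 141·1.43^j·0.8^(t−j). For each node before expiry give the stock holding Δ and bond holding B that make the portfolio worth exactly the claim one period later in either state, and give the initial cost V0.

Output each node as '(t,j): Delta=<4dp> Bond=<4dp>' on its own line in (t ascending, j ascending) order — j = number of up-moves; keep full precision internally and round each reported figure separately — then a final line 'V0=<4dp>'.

The replicating-portfolio and risk-neutral prices coincide; use p* = (1.07−0.8)/(1.43−0.8) = 0.4286 for the latter.
Terminal values V(3,·): V(3,0)=67.4780, V(3,1)=10.6268, V(3,2)=0.0000, V(3,3)=0.0000
  t=2,j=0: stock 90.2400 → up 129.0432 (V=10.6268), down 72.1920 (V=67.4780). Price 40.2927; hedge Δ=-1.0000, bond B=130.5327.
  t=2,j=1: stock 161.3040 → up 230.6647 (V=0.0000), down 129.0432 (V=10.6268). Price 5.6752; hedge Δ=-0.1046, bond B=22.5431.
  t=2,j=2: stock 288.3309 → up 412.3132 (V=0.0000), down 230.6647 (V=0.0000). Price 0.0000; hedge Δ=0.0000, bond B=0.0000.
  t=1,j=0: stock 112.8000 → up 161.3040 (V=5.6752), down 90.2400 (V=40.2927). Price 23.7912; hedge Δ=-0.4871, bond B=78.7397.
  t=1,j=1: stock 201.6300 → up 288.3309 (V=0.0000), down 161.3040 (V=5.6752). Price 3.0308; hedge Δ=-0.0447, bond B=12.0391.
  t=0,j=0: stock 141.0000 → up 201.6300 (V=3.0308), down 112.8000 (V=23.7912). Price 13.9195; hedge Δ=-0.2337, bond B=46.8726.
Root portfolio cost Δ·141+B reproduces V0=13.9195.

(0,0): Delta=-0.2337 Bond=46.8726
(1,0): Delta=-0.4871 Bond=78.7397
(1,1): Delta=-0.0447 Bond=12.0391
(2,0): Delta=-1.0000 Bond=130.5327
(2,1): Delta=-0.1046 Bond=22.5431
(2,2): Delta=0.0000 Bond=0.0000
V0=13.9195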